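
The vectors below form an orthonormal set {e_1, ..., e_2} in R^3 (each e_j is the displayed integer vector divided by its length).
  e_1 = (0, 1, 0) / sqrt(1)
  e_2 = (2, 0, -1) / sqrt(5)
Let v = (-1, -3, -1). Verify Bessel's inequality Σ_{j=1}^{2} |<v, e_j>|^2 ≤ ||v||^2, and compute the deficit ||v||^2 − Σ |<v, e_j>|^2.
Σ |<v, e_j>|^2 = 46/5; ||v||^2 = 11; deficit = 9/5

Write each e_j = u_j / sqrt(<u_j, u_j>) where u_j is the displayed integer vector. Then <v, e_j> = <v, u_j> / sqrt(<u_j, u_j>), so |<v, e_j>|^2 = <v, u_j>^2 / <u_j, u_j>.
Coefficients: <v, e_1> = -3/sqrt(1), <v, e_2> = -1/sqrt(5).
Square and sum: Σ |<v, e_j>|^2 = 46/5.
Compute ||v||^2 = v·v = 11.
Deficit = 11 − 46/5 = 9/5 ≥ 0, confirming Bessel's inequality. (The deficit equals ||v − Σ <v,e_j> e_j||^2, the squared distance from v to span{e_j}.)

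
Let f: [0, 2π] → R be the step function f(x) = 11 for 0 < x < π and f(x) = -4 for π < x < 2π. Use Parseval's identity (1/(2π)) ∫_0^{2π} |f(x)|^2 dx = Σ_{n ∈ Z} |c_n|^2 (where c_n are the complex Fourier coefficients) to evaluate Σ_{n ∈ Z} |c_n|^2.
Σ |c_n|^2 = 137/2

Parseval equates the L^2 energy of f (normalised by 1/(2π)) with the ℓ^2 sum of its Fourier coefficients: (1/(2π)) ∫_0^{2π} |f|^2 = Σ |c_n|^2.
Compute the left side: (1/(2π)) [∫_0^π 11^2 dx + ∫_π^{2π} (-4)^2 dx] = (1/(2π)) · (121π + 16π) = (121 + 16)/2 = 137/2.
So Σ_{n ∈ Z} |c_n|^2 = 137/2.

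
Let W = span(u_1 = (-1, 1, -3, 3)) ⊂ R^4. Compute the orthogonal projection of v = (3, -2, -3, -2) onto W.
proj_W(v) = (1/10, -1/10, 3/10, -3/10)

Set up U = [u_1 | ... | u_1] ∈ R^(4×1). The projector onto W = col(U) is P = U (U^T U)^(-1) U^T.
Compute U^T U =
  [20],
and U^T v = (-2).
Solve U^T U · c = U^T v for the coefficients: c = (-1/10). The projection is proj_W(v) = U c.
Check: (v - proj_W(v)) · u_1 = 0  (should be 0).
Result: proj_W(v) = (1/10, -1/10, 3/10, -3/10).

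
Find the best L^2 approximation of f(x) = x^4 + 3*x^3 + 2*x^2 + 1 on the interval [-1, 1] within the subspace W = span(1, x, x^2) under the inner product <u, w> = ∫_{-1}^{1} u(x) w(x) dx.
g(x) = 20*x^2/7 + 9*x/5 + 32/35

The best approximation g ∈ W is the orthogonal projection of f onto W. Writing g = a_0 + a_1 x + a_2 x^2, the coefficients solve the normal equations G · a = b where
  G_{ij} = <φ_i, φ_j> and b_i = <f, φ_i>, with φ_0 = 1, φ_1 = x, φ_2 = x^2.
G =
  [2, 0, 2/3]
  [0, 2/3, 0]
  [2/3, 0, 2/5],
b = (56/15, 6/5, 184/105).
Solving gives a_0 = 32/35, a_1 = 9/5, a_2 = 20/7, so
  g(x) = 20*x^2/7 + 9*x/5 + 32/35.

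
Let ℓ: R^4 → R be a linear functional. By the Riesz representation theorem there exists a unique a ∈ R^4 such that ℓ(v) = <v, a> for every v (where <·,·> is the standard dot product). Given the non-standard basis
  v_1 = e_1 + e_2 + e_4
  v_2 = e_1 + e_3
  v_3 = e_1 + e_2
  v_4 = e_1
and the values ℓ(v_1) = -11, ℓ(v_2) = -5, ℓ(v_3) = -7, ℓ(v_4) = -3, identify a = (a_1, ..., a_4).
a = (-3, -4, -2, -4)

Write a = (a_1, ..., a_4) in the standard basis. For each basis vector v_i, ℓ(v_i) = <v_i, a> is a linear equation in the a_j's. Collect the n equations into a matrix system V a = ℓ, where row i of V is v_i (expressed in the standard basis). Since V is invertible (lower-triangular with 1s on the diagonal, up to permutation), solve by back-substitution:
  V =
[[1, 1, 0, 1],
 [1, 0, 1, 0],
 [1, 1, 0, 0],
 [1, 0, 0, 0]]
  V a = (-11, -5, -7, -3)
Solving gives a = (-3, -4, -2, -4).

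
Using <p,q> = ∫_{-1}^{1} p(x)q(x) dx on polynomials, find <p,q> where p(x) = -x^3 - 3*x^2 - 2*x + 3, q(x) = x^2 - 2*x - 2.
<p,q> = -56/15

Expand the product: p(x)·q(x) = -x^5 - x^4 + 6*x^3 + 13*x^2 - 2*x - 6.
∫_{-1}^{1} of each monomial x^k gives [2/(k+1) if k even, 0 if k odd]. Integrating term-by-term (or equivalently evaluating the antiderivative F(x) = -x^6/6 - x^5/5 + 3*x^4/2 + 13*x^3/3 - x^2 - 6*x at the endpoints):
  F(1) − F(−1) = -23/15 − (11/5) = -56/15.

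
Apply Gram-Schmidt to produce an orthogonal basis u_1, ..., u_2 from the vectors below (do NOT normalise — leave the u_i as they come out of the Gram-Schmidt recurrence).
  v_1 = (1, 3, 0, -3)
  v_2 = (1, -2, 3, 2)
Orthogonal basis:
  u_1 = (1, 3, 0, -3)
  u_2 = (30/19, -5/19, 3, 5/19)

Apply the Gram-Schmidt recurrence
  u_1 = v_1
  u_i = v_i − Σ_{j<i} ((v_i · u_j) / (u_j · u_j)) · u_j.

Step by step this gives:
  u_1 = (1, 3, 0, -3)
  u_2 = (30/19, -5/19, 3, 5/19)

Orthogonality check:
  u_2 · u_1 = 0 (should be 0)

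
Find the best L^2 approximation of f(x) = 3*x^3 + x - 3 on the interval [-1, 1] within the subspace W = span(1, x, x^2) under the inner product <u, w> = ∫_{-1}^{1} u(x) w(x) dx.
g(x) = 14*x/5 - 3

The best approximation g ∈ W is the orthogonal projection of f onto W. Writing g = a_0 + a_1 x + a_2 x^2, the coefficients solve the normal equations G · a = b where
  G_{ij} = <φ_i, φ_j> and b_i = <f, φ_i>, with φ_0 = 1, φ_1 = x, φ_2 = x^2.
G =
  [2, 0, 2/3]
  [0, 2/3, 0]
  [2/3, 0, 2/5],
b = (-6, 28/15, -2).
Solving gives a_0 = -3, a_1 = 14/5, a_2 = 0, so
  g(x) = 14*x/5 - 3.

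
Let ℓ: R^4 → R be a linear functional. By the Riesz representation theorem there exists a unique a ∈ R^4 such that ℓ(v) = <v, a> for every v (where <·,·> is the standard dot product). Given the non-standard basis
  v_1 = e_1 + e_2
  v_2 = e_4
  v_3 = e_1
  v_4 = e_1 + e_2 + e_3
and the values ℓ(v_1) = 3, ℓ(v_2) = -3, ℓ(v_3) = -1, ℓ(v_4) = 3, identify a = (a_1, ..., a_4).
a = (-1, 4, 0, -3)

Write a = (a_1, ..., a_4) in the standard basis. For each basis vector v_i, ℓ(v_i) = <v_i, a> is a linear equation in the a_j's. Collect the n equations into a matrix system V a = ℓ, where row i of V is v_i (expressed in the standard basis). Since V is invertible (lower-triangular with 1s on the diagonal, up to permutation), solve by back-substitution:
  V =
[[1, 1, 0, 0],
 [0, 0, 0, 1],
 [1, 0, 0, 0],
 [1, 1, 1, 0]]
  V a = (3, -3, -1, 3)
Solving gives a = (-1, 4, 0, -3).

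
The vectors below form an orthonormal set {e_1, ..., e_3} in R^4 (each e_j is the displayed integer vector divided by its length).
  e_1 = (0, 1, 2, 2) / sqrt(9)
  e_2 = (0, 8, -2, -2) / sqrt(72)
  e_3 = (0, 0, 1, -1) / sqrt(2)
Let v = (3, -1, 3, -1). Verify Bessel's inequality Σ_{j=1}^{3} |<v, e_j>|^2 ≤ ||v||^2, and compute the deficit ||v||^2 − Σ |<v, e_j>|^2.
Σ |<v, e_j>|^2 = 11; ||v||^2 = 20; deficit = 9

Write each e_j = u_j / sqrt(<u_j, u_j>) where u_j is the displayed integer vector. Then <v, e_j> = <v, u_j> / sqrt(<u_j, u_j>), so |<v, e_j>|^2 = <v, u_j>^2 / <u_j, u_j>.
Coefficients: <v, e_1> = 3/sqrt(9), <v, e_2> = -12/sqrt(72), <v, e_3> = 4/sqrt(2).
Square and sum: Σ |<v, e_j>|^2 = 11.
Compute ||v||^2 = v·v = 20.
Deficit = 20 − 11 = 9 ≥ 0, confirming Bessel's inequality. (The deficit equals ||v − Σ <v,e_j> e_j||^2, the squared distance from v to span{e_j}.)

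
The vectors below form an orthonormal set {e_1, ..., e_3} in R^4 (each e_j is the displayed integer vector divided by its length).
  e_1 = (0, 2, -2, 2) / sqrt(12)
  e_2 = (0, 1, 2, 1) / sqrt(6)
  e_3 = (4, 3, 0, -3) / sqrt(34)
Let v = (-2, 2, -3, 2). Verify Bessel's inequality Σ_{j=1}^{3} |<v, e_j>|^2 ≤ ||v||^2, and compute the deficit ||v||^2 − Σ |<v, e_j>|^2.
Σ |<v, e_j>|^2 = 321/17; ||v||^2 = 21; deficit = 36/17

Write each e_j = u_j / sqrt(<u_j, u_j>) where u_j is the displayed integer vector. Then <v, e_j> = <v, u_j> / sqrt(<u_j, u_j>), so |<v, e_j>|^2 = <v, u_j>^2 / <u_j, u_j>.
Coefficients: <v, e_1> = 14/sqrt(12), <v, e_2> = -2/sqrt(6), <v, e_3> = -8/sqrt(34).
Square and sum: Σ |<v, e_j>|^2 = 321/17.
Compute ||v||^2 = v·v = 21.
Deficit = 21 − 321/17 = 36/17 ≥ 0, confirming Bessel's inequality. (The deficit equals ||v − Σ <v,e_j> e_j||^2, the squared distance from v to span{e_j}.)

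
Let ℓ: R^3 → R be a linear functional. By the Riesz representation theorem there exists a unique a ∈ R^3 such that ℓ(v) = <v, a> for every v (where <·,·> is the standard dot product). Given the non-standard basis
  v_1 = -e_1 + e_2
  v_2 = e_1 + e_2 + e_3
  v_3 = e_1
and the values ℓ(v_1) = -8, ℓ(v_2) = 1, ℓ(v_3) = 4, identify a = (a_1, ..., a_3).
a = (4, -4, 1)

Write a = (a_1, ..., a_3) in the standard basis. For each basis vector v_i, ℓ(v_i) = <v_i, a> is a linear equation in the a_j's. Collect the n equations into a matrix system V a = ℓ, where row i of V is v_i (expressed in the standard basis). Since V is invertible (lower-triangular with 1s on the diagonal, up to permutation), solve by back-substitution:
  V =
[[-1, 1, 0],
 [1, 1, 1],
 [1, 0, 0]]
  V a = (-8, 1, 4)
Solving gives a = (4, -4, 1).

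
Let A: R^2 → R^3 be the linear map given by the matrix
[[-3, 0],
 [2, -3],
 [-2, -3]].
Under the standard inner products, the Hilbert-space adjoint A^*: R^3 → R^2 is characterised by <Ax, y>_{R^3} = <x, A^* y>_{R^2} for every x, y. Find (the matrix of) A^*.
A^* = A^T =
[[-3, 2, -2],
 [0, -3, -3]]

For real matrices with standard dot products, the defining identity <Ax, y> = <x, A^* y> gives (Ax)^T y = x^T (A^*) y, i.e. x^T A^T y = x^T (A^*) y. Since this holds for all x, y, we must have A^* = A^T. Therefore
A^* =
[[-3, 2, -2],
 [0, -3, -3]].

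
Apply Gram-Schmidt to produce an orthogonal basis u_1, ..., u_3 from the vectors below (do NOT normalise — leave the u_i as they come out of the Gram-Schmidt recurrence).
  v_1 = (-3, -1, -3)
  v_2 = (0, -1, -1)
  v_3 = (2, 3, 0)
Orthogonal basis:
  u_1 = (-3, -1, -3)
  u_2 = (12/19, -15/19, -7/19)
  u_3 = (13/11, 39/22, -39/22)

Apply the Gram-Schmidt recurrence
  u_1 = v_1
  u_i = v_i − Σ_{j<i} ((v_i · u_j) / (u_j · u_j)) · u_j.

Step by step this gives:
  u_1 = (-3, -1, -3)
  u_2 = (12/19, -15/19, -7/19)
  u_3 = (13/11, 39/22, -39/22)

Orthogonality check:
  u_2 · u_1 = 0 (should be 0)
  u_3 · u_1 = 0 (should be 0)
  u_3 · u_2 = 0 (should be 0)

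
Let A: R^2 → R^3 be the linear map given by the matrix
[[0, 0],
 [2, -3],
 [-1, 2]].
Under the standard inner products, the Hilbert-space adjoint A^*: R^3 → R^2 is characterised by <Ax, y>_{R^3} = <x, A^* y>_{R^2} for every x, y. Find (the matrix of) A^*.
A^* = A^T =
[[0, 2, -1],
 [0, -3, 2]]

For real matrices with standard dot products, the defining identity <Ax, y> = <x, A^* y> gives (Ax)^T y = x^T (A^*) y, i.e. x^T A^T y = x^T (A^*) y. Since this holds for all x, y, we must have A^* = A^T. Therefore
A^* =
[[0, 2, -1],
 [0, -3, 2]].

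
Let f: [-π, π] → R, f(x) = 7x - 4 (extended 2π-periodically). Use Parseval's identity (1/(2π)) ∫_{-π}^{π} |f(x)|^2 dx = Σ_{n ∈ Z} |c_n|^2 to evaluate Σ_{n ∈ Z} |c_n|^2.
Σ |c_n|^2 = 49π^2/3 + 16

Expand and integrate term by term over [-π, π]:
  ∫ (7x)^2 dx = 49·(2π^3/3); ∫ 2·7·(-4)·x dx = 0 (odd integrand); ∫ (-4)^2 dx = 16·2π.
So (1/(2π)) ∫_{-π}^{π} (7x - 4)^2 dx = 49π^2/3 + 16 = 49π^2/3 + 16.
Parseval ⇒ Σ |c_n|^2 = 49π^2/3 + 16.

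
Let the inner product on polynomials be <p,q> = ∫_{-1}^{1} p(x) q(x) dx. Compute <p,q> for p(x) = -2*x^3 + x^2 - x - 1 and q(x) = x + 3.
<p,q> = -82/15

Expand the product: p(x)·q(x) = -2*x^4 - 5*x^3 + 2*x^2 - 4*x - 3.
∫_{-1}^{1} of each monomial x^k gives [2/(k+1) if k even, 0 if k odd]. Integrating term-by-term (or equivalently evaluating the antiderivative F(x) = -2*x^5/5 - 5*x^4/4 + 2*x^3/3 - 2*x^2 - 3*x at the endpoints):
  F(1) − F(−1) = -359/60 − (-31/60) = -82/15.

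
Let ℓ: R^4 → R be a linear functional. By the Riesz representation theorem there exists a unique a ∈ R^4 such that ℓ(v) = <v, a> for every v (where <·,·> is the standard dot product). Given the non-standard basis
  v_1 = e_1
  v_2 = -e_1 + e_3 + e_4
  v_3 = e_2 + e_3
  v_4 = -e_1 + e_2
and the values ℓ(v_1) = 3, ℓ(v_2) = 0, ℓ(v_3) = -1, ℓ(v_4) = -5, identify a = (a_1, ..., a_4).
a = (3, -2, 1, 2)

Write a = (a_1, ..., a_4) in the standard basis. For each basis vector v_i, ℓ(v_i) = <v_i, a> is a linear equation in the a_j's. Collect the n equations into a matrix system V a = ℓ, where row i of V is v_i (expressed in the standard basis). Since V is invertible (lower-triangular with 1s on the diagonal, up to permutation), solve by back-substitution:
  V =
[[1, 0, 0, 0],
 [-1, 0, 1, 1],
 [0, 1, 1, 0],
 [-1, 1, 0, 0]]
  V a = (3, 0, -1, -5)
Solving gives a = (3, -2, 1, 2).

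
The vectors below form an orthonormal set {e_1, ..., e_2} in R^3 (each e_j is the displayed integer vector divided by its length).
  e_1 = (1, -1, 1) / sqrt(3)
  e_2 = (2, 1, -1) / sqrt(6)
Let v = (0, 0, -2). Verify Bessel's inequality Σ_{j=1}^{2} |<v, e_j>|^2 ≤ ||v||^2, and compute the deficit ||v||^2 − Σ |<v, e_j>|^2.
Σ |<v, e_j>|^2 = 2; ||v||^2 = 4; deficit = 2

Write each e_j = u_j / sqrt(<u_j, u_j>) where u_j is the displayed integer vector. Then <v, e_j> = <v, u_j> / sqrt(<u_j, u_j>), so |<v, e_j>|^2 = <v, u_j>^2 / <u_j, u_j>.
Coefficients: <v, e_1> = -2/sqrt(3), <v, e_2> = 2/sqrt(6).
Square and sum: Σ |<v, e_j>|^2 = 2.
Compute ||v||^2 = v·v = 4.
Deficit = 4 − 2 = 2 ≥ 0, confirming Bessel's inequality. (The deficit equals ||v − Σ <v,e_j> e_j||^2, the squared distance from v to span{e_j}.)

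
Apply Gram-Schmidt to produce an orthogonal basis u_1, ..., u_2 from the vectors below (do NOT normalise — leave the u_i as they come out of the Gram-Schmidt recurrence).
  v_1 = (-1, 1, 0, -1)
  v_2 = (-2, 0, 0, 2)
Orthogonal basis:
  u_1 = (-1, 1, 0, -1)
  u_2 = (-2, 0, 0, 2)

Apply the Gram-Schmidt recurrence
  u_1 = v_1
  u_i = v_i − Σ_{j<i} ((v_i · u_j) / (u_j · u_j)) · u_j.

Step by step this gives:
  u_1 = (-1, 1, 0, -1)
  u_2 = (-2, 0, 0, 2)

Orthogonality check:
  u_2 · u_1 = 0 (should be 0)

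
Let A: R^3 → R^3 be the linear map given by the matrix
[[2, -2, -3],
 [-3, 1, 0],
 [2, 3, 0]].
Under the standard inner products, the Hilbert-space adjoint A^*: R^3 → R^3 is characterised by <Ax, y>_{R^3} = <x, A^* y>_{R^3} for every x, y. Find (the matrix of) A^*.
A^* = A^T =
[[2, -3, 2],
 [-2, 1, 3],
 [-3, 0, 0]]

For real matrices with standard dot products, the defining identity <Ax, y> = <x, A^* y> gives (Ax)^T y = x^T (A^*) y, i.e. x^T A^T y = x^T (A^*) y. Since this holds for all x, y, we must have A^* = A^T. Therefore
A^* =
[[2, -3, 2],
 [-2, 1, 3],
 [-3, 0, 0]].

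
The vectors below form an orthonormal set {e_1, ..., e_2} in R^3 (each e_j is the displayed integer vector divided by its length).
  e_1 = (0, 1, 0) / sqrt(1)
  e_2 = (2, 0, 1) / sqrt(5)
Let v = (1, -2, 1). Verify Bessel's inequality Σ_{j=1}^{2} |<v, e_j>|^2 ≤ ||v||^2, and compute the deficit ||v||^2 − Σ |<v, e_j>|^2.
Σ |<v, e_j>|^2 = 29/5; ||v||^2 = 6; deficit = 1/5

Write each e_j = u_j / sqrt(<u_j, u_j>) where u_j is the displayed integer vector. Then <v, e_j> = <v, u_j> / sqrt(<u_j, u_j>), so |<v, e_j>|^2 = <v, u_j>^2 / <u_j, u_j>.
Coefficients: <v, e_1> = -2/sqrt(1), <v, e_2> = 3/sqrt(5).
Square and sum: Σ |<v, e_j>|^2 = 29/5.
Compute ||v||^2 = v·v = 6.
Deficit = 6 − 29/5 = 1/5 ≥ 0, confirming Bessel's inequality. (The deficit equals ||v − Σ <v,e_j> e_j||^2, the squared distance from v to span{e_j}.)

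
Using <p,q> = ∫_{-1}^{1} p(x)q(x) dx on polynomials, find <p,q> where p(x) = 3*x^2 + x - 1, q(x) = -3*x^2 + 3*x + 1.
<p,q> = 2/5

Expand the product: p(x)·q(x) = -9*x^4 + 6*x^3 + 9*x^2 - 2*x - 1.
∫_{-1}^{1} of each monomial x^k gives [2/(k+1) if k even, 0 if k odd]. Integrating term-by-term (or equivalently evaluating the antiderivative F(x) = -9*x^5/5 + 3*x^4/2 + 3*x^3 - x^2 - x at the endpoints):
  F(1) − F(−1) = 7/10 − (3/10) = 2/5.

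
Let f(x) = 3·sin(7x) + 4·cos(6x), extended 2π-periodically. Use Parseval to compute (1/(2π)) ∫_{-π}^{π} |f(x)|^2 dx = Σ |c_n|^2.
Σ |c_n|^2 = 25/2

Expand |f|^2 and use orthogonality of {sin(nx), cos(mx)} on [-π, π]:
  ∫_{-π}^{π} sin(nx)^2 dx = π, ∫ cos(mx)^2 dx = π, and cross terms integrate to 0.
So ∫_{-π}^{π} f(x)^2 dx = 3^2 · π + 4^2 · π = (9 + 16)π.
Divide by 2π: (9 + 16)/2 = 25/2.
By Parseval, this equals Σ |c_n|^2.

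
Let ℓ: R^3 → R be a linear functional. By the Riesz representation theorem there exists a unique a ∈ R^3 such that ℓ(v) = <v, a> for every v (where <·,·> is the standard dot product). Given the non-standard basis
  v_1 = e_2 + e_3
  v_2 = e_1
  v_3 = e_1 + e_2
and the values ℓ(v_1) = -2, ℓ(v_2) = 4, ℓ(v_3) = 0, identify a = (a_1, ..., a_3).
a = (4, -4, 2)

Write a = (a_1, ..., a_3) in the standard basis. For each basis vector v_i, ℓ(v_i) = <v_i, a> is a linear equation in the a_j's. Collect the n equations into a matrix system V a = ℓ, where row i of V is v_i (expressed in the standard basis). Since V is invertible (lower-triangular with 1s on the diagonal, up to permutation), solve by back-substitution:
  V =
[[0, 1, 1],
 [1, 0, 0],
 [1, 1, 0]]
  V a = (-2, 4, 0)
Solving gives a = (4, -4, 2).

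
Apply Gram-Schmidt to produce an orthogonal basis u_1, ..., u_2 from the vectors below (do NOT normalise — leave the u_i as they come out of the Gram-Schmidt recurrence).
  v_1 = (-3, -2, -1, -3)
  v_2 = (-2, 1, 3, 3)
Orthogonal basis:
  u_1 = (-3, -2, -1, -3)
  u_2 = (-70/23, 7/23, 61/23, 45/23)

Apply the Gram-Schmidt recurrence
  u_1 = v_1
  u_i = v_i − Σ_{j<i} ((v_i · u_j) / (u_j · u_j)) · u_j.

Step by step this gives:
  u_1 = (-3, -2, -1, -3)
  u_2 = (-70/23, 7/23, 61/23, 45/23)

Orthogonality check:
  u_2 · u_1 = 0 (should be 0)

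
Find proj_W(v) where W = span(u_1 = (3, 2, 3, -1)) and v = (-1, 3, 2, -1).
proj_W(v) = (30/23, 20/23, 30/23, -10/23)

Set up U = [u_1 | ... | u_1] ∈ R^(4×1). The projector onto W = col(U) is P = U (U^T U)^(-1) U^T.
Compute U^T U =
  [23],
and U^T v = (10).
Solve U^T U · c = U^T v for the coefficients: c = (10/23). The projection is proj_W(v) = U c.
Check: (v - proj_W(v)) · u_1 = 0  (should be 0).
Result: proj_W(v) = (30/23, 20/23, 30/23, -10/23).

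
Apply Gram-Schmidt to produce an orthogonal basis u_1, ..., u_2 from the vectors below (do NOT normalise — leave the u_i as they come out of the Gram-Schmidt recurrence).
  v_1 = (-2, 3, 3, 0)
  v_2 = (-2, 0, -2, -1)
Orthogonal basis:
  u_1 = (-2, 3, 3, 0)
  u_2 = (-24/11, 3/11, -19/11, -1)

Apply the Gram-Schmidt recurrence
  u_1 = v_1
  u_i = v_i − Σ_{j<i} ((v_i · u_j) / (u_j · u_j)) · u_j.

Step by step this gives:
  u_1 = (-2, 3, 3, 0)
  u_2 = (-24/11, 3/11, -19/11, -1)

Orthogonality check:
  u_2 · u_1 = 0 (should be 0)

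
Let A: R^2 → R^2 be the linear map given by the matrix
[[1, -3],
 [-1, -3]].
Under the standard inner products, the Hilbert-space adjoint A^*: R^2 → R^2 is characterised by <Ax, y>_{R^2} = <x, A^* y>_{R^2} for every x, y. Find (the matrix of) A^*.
A^* = A^T =
[[1, -1],
 [-3, -3]]

For real matrices with standard dot products, the defining identity <Ax, y> = <x, A^* y> gives (Ax)^T y = x^T (A^*) y, i.e. x^T A^T y = x^T (A^*) y. Since this holds for all x, y, we must have A^* = A^T. Therefore
A^* =
[[1, -1],
 [-3, -3]].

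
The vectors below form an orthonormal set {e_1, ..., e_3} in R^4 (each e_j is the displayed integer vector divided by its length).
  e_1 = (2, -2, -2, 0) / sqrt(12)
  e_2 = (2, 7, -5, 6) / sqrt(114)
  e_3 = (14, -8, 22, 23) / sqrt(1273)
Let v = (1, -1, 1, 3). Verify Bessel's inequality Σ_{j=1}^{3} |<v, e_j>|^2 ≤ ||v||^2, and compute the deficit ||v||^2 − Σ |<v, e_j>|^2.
Σ |<v, e_j>|^2 = 732/67; ||v||^2 = 12; deficit = 72/67

Write each e_j = u_j / sqrt(<u_j, u_j>) where u_j is the displayed integer vector. Then <v, e_j> = <v, u_j> / sqrt(<u_j, u_j>), so |<v, e_j>|^2 = <v, u_j>^2 / <u_j, u_j>.
Coefficients: <v, e_1> = 2/sqrt(12), <v, e_2> = 8/sqrt(114), <v, e_3> = 113/sqrt(1273).
Square and sum: Σ |<v, e_j>|^2 = 732/67.
Compute ||v||^2 = v·v = 12.
Deficit = 12 − 732/67 = 72/67 ≥ 0, confirming Bessel's inequality. (The deficit equals ||v − Σ <v,e_j> e_j||^2, the squared distance from v to span{e_j}.)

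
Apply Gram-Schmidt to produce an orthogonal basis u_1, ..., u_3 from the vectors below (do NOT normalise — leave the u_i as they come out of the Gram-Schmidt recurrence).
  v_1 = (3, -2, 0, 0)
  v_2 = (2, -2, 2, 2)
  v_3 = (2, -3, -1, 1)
Orthogonal basis:
  u_1 = (3, -2, 0, 0)
  u_2 = (-4/13, -6/13, 2, 2)
  u_3 = (-20/27, -10/9, -32/27, 22/27)

Apply the Gram-Schmidt recurrence
  u_1 = v_1
  u_i = v_i − Σ_{j<i} ((v_i · u_j) / (u_j · u_j)) · u_j.

Step by step this gives:
  u_1 = (3, -2, 0, 0)
  u_2 = (-4/13, -6/13, 2, 2)
  u_3 = (-20/27, -10/9, -32/27, 22/27)

Orthogonality check:
  u_2 · u_1 = 0 (should be 0)
  u_3 · u_1 = 0 (should be 0)
  u_3 · u_2 = 0 (should be 0)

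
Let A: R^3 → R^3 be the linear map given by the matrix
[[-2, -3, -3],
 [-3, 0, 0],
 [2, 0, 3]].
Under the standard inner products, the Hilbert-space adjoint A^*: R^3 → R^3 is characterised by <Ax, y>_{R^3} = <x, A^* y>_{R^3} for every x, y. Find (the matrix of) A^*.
A^* = A^T =
[[-2, -3, 2],
 [-3, 0, 0],
 [-3, 0, 3]]

For real matrices with standard dot products, the defining identity <Ax, y> = <x, A^* y> gives (Ax)^T y = x^T (A^*) y, i.e. x^T A^T y = x^T (A^*) y. Since this holds for all x, y, we must have A^* = A^T. Therefore
A^* =
[[-2, -3, 2],
 [-3, 0, 0],
 [-3, 0, 3]].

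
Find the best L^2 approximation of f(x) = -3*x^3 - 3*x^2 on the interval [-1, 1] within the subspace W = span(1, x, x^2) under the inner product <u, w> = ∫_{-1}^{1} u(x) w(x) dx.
g(x) = -3*x^2 - 9*x/5

The best approximation g ∈ W is the orthogonal projection of f onto W. Writing g = a_0 + a_1 x + a_2 x^2, the coefficients solve the normal equations G · a = b where
  G_{ij} = <φ_i, φ_j> and b_i = <f, φ_i>, with φ_0 = 1, φ_1 = x, φ_2 = x^2.
G =
  [2, 0, 2/3]
  [0, 2/3, 0]
  [2/3, 0, 2/5],
b = (-2, -6/5, -6/5).
Solving gives a_0 = 0, a_1 = -9/5, a_2 = -3, so
  g(x) = -3*x^2 - 9*x/5.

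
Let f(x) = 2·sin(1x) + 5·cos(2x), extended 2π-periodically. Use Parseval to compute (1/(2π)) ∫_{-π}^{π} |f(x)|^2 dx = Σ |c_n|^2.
Σ |c_n|^2 = 29/2

Expand |f|^2 and use orthogonality of {sin(nx), cos(mx)} on [-π, π]:
  ∫_{-π}^{π} sin(nx)^2 dx = π, ∫ cos(mx)^2 dx = π, and cross terms integrate to 0.
So ∫_{-π}^{π} f(x)^2 dx = 2^2 · π + 5^2 · π = (4 + 25)π.
Divide by 2π: (4 + 25)/2 = 29/2.
By Parseval, this equals Σ |c_n|^2.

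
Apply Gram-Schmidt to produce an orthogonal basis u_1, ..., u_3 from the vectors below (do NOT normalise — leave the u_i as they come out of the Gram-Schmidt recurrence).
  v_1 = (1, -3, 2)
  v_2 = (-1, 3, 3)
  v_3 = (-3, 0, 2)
Orthogonal basis:
  u_1 = (1, -3, 2)
  u_2 = (-5/7, 15/7, 25/7)
  u_3 = (-27/10, -9/10, 0)

Apply the Gram-Schmidt recurrence
  u_1 = v_1
  u_i = v_i − Σ_{j<i} ((v_i · u_j) / (u_j · u_j)) · u_j.

Step by step this gives:
  u_1 = (1, -3, 2)
  u_2 = (-5/7, 15/7, 25/7)
  u_3 = (-27/10, -9/10, 0)

Orthogonality check:
  u_2 · u_1 = 0 (should be 0)
  u_3 · u_1 = 0 (should be 0)
  u_3 · u_2 = 0 (should be 0)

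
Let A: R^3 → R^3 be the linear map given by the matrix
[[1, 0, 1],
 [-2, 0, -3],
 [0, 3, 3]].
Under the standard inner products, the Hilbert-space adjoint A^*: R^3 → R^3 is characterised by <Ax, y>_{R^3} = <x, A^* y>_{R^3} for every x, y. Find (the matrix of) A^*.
A^* = A^T =
[[1, -2, 0],
 [0, 0, 3],
 [1, -3, 3]]

For real matrices with standard dot products, the defining identity <Ax, y> = <x, A^* y> gives (Ax)^T y = x^T (A^*) y, i.e. x^T A^T y = x^T (A^*) y. Since this holds for all x, y, we must have A^* = A^T. Therefore
A^* =
[[1, -2, 0],
 [0, 0, 3],
 [1, -3, 3]].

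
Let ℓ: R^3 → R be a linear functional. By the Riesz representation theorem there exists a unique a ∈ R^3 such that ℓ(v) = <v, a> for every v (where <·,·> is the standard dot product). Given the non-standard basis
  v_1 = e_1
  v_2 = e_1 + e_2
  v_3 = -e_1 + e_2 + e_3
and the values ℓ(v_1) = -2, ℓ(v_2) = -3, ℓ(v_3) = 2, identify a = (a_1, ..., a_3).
a = (-2, -1, 1)

Write a = (a_1, ..., a_3) in the standard basis. For each basis vector v_i, ℓ(v_i) = <v_i, a> is a linear equation in the a_j's. Collect the n equations into a matrix system V a = ℓ, where row i of V is v_i (expressed in the standard basis). Since V is invertible (lower-triangular with 1s on the diagonal, up to permutation), solve by back-substitution:
  V =
[[1, 0, 0],
 [1, 1, 0],
 [-1, 1, 1]]
  V a = (-2, -3, 2)
Solving gives a = (-2, -1, 1).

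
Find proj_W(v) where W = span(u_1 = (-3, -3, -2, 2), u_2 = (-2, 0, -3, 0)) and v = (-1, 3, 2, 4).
proj_W(v) = (47/97, -33/97, 98/97, 22/97)

Set up U = [u_1 | ... | u_2] ∈ R^(4×2). The projector onto W = col(U) is P = U (U^T U)^(-1) U^T.
Compute U^T U =
  [26, 12]
  [12, 13],
and U^T v = (-2, -4).
Solve U^T U · c = U^T v for the coefficients: c = (11/97, -40/97). The projection is proj_W(v) = U c.
Check: (v - proj_W(v)) · u_1 = 0  (should be 0).
Check: (v - proj_W(v)) · u_2 = 0  (should be 0).
Result: proj_W(v) = (47/97, -33/97, 98/97, 22/97).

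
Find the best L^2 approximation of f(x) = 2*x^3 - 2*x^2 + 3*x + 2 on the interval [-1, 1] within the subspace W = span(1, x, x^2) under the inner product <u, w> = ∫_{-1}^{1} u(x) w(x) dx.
g(x) = -2*x^2 + 21*x/5 + 2

The best approximation g ∈ W is the orthogonal projection of f onto W. Writing g = a_0 + a_1 x + a_2 x^2, the coefficients solve the normal equations G · a = b where
  G_{ij} = <φ_i, φ_j> and b_i = <f, φ_i>, with φ_0 = 1, φ_1 = x, φ_2 = x^2.
G =
  [2, 0, 2/3]
  [0, 2/3, 0]
  [2/3, 0, 2/5],
b = (8/3, 14/5, 8/15).
Solving gives a_0 = 2, a_1 = 21/5, a_2 = -2, so
  g(x) = -2*x^2 + 21*x/5 + 2.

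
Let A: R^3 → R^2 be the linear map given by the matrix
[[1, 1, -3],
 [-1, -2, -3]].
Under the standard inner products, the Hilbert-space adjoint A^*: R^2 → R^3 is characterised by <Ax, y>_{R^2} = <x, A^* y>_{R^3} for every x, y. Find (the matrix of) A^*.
A^* = A^T =
[[1, -1],
 [1, -2],
 [-3, -3]]

For real matrices with standard dot products, the defining identity <Ax, y> = <x, A^* y> gives (Ax)^T y = x^T (A^*) y, i.e. x^T A^T y = x^T (A^*) y. Since this holds for all x, y, we must have A^* = A^T. Therefore
A^* =
[[1, -1],
 [1, -2],
 [-3, -3]].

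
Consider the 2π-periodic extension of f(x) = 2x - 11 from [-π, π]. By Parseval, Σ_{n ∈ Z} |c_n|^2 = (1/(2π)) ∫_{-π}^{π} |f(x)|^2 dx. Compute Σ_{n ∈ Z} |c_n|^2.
Σ |c_n|^2 = 4π^2/3 + 121

Expand and integrate term by term over [-π, π]:
  ∫ (2x)^2 dx = 4·(2π^3/3); ∫ 2·2·(-11)·x dx = 0 (odd integrand); ∫ (-11)^2 dx = 121·2π.
So (1/(2π)) ∫_{-π}^{π} (2x - 11)^2 dx = 4π^2/3 + 121 = 4π^2/3 + 121.
Parseval ⇒ Σ |c_n|^2 = 4π^2/3 + 121.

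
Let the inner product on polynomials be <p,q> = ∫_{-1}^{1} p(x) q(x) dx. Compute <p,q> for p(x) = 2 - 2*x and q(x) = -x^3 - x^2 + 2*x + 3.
<p,q> = 44/5

Expand the product: p(x)·q(x) = 2*x^4 - 6*x^2 - 2*x + 6.
∫_{-1}^{1} of each monomial x^k gives [2/(k+1) if k even, 0 if k odd]. Integrating term-by-term (or equivalently evaluating the antiderivative F(x) = 2*x^5/5 - 2*x^3 - x^2 + 6*x at the endpoints):
  F(1) − F(−1) = 17/5 − (-27/5) = 44/5.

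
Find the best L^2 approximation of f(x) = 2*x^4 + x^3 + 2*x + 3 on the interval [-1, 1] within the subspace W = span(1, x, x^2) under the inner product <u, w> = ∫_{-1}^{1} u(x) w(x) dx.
g(x) = 12*x^2/7 + 13*x/5 + 99/35

The best approximation g ∈ W is the orthogonal projection of f onto W. Writing g = a_0 + a_1 x + a_2 x^2, the coefficients solve the normal equations G · a = b where
  G_{ij} = <φ_i, φ_j> and b_i = <f, φ_i>, with φ_0 = 1, φ_1 = x, φ_2 = x^2.
G =
  [2, 0, 2/3]
  [0, 2/3, 0]
  [2/3, 0, 2/5],
b = (34/5, 26/15, 18/7).
Solving gives a_0 = 99/35, a_1 = 13/5, a_2 = 12/7, so
  g(x) = 12*x^2/7 + 13*x/5 + 99/35.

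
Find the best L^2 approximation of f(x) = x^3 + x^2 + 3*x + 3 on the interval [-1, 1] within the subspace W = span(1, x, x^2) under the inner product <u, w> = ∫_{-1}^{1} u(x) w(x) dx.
g(x) = x^2 + 18*x/5 + 3

The best approximation g ∈ W is the orthogonal projection of f onto W. Writing g = a_0 + a_1 x + a_2 x^2, the coefficients solve the normal equations G · a = b where
  G_{ij} = <φ_i, φ_j> and b_i = <f, φ_i>, with φ_0 = 1, φ_1 = x, φ_2 = x^2.
G =
  [2, 0, 2/3]
  [0, 2/3, 0]
  [2/3, 0, 2/5],
b = (20/3, 12/5, 12/5).
Solving gives a_0 = 3, a_1 = 18/5, a_2 = 1, so
  g(x) = x^2 + 18*x/5 + 3.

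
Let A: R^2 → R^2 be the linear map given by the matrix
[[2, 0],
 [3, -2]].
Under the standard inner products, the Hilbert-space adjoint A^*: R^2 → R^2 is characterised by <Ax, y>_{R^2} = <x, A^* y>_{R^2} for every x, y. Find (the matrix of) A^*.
A^* = A^T =
[[2, 3],
 [0, -2]]

For real matrices with standard dot products, the defining identity <Ax, y> = <x, A^* y> gives (Ax)^T y = x^T (A^*) y, i.e. x^T A^T y = x^T (A^*) y. Since this holds for all x, y, we must have A^* = A^T. Therefore
A^* =
[[2, 3],
 [0, -2]].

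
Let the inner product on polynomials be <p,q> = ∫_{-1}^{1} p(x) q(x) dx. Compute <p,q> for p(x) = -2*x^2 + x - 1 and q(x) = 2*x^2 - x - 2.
<p,q> = 46/15

Expand the product: p(x)·q(x) = -4*x^4 + 4*x^3 + x^2 - x + 2.
∫_{-1}^{1} of each monomial x^k gives [2/(k+1) if k even, 0 if k odd]. Integrating term-by-term (or equivalently evaluating the antiderivative F(x) = -4*x^5/5 + x^4 + x^3/3 - x^2/2 + 2*x at the endpoints):
  F(1) − F(−1) = 61/30 − (-31/30) = 46/15.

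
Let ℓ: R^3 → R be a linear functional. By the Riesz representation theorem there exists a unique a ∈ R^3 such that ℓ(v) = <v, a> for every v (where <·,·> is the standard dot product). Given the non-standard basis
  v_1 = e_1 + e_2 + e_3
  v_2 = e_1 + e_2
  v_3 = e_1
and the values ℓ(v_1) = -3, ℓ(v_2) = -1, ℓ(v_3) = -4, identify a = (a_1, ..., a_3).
a = (-4, 3, -2)

Write a = (a_1, ..., a_3) in the standard basis. For each basis vector v_i, ℓ(v_i) = <v_i, a> is a linear equation in the a_j's. Collect the n equations into a matrix system V a = ℓ, where row i of V is v_i (expressed in the standard basis). Since V is invertible (lower-triangular with 1s on the diagonal, up to permutation), solve by back-substitution:
  V =
[[1, 1, 1],
 [1, 1, 0],
 [1, 0, 0]]
  V a = (-3, -1, -4)
Solving gives a = (-4, 3, -2).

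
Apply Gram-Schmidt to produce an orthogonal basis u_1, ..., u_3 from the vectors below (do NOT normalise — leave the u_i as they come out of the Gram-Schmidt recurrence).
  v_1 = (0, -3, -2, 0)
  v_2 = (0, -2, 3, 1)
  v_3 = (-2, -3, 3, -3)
Orthogonal basis:
  u_1 = (0, -3, -2, 0)
  u_2 = (0, -2, 3, 1)
  u_3 = (-2, -54/91, 81/91, -27/7)

Apply the Gram-Schmidt recurrence
  u_1 = v_1
  u_i = v_i − Σ_{j<i} ((v_i · u_j) / (u_j · u_j)) · u_j.

Step by step this gives:
  u_1 = (0, -3, -2, 0)
  u_2 = (0, -2, 3, 1)
  u_3 = (-2, -54/91, 81/91, -27/7)

Orthogonality check:
  u_2 · u_1 = 0 (should be 0)
  u_3 · u_1 = 0 (should be 0)
  u_3 · u_2 = 0 (should be 0)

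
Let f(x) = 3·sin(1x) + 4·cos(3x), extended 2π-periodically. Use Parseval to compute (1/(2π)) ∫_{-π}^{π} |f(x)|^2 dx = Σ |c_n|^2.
Σ |c_n|^2 = 25/2

Expand |f|^2 and use orthogonality of {sin(nx), cos(mx)} on [-π, π]:
  ∫_{-π}^{π} sin(nx)^2 dx = π, ∫ cos(mx)^2 dx = π, and cross terms integrate to 0.
So ∫_{-π}^{π} f(x)^2 dx = 3^2 · π + 4^2 · π = (9 + 16)π.
Divide by 2π: (9 + 16)/2 = 25/2.
By Parseval, this equals Σ |c_n|^2.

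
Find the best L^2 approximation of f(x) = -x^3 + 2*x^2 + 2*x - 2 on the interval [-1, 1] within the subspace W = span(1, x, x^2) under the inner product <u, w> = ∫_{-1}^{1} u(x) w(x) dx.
g(x) = 2*x^2 + 7*x/5 - 2

The best approximation g ∈ W is the orthogonal projection of f onto W. Writing g = a_0 + a_1 x + a_2 x^2, the coefficients solve the normal equations G · a = b where
  G_{ij} = <φ_i, φ_j> and b_i = <f, φ_i>, with φ_0 = 1, φ_1 = x, φ_2 = x^2.
G =
  [2, 0, 2/3]
  [0, 2/3, 0]
  [2/3, 0, 2/5],
b = (-8/3, 14/15, -8/15).
Solving gives a_0 = -2, a_1 = 7/5, a_2 = 2, so
  g(x) = 2*x^2 + 7*x/5 - 2.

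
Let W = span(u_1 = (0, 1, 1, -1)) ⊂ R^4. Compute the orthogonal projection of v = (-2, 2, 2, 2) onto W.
proj_W(v) = (0, 2/3, 2/3, -2/3)

Set up U = [u_1 | ... | u_1] ∈ R^(4×1). The projector onto W = col(U) is P = U (U^T U)^(-1) U^T.
Compute U^T U =
  [3],
and U^T v = (2).
Solve U^T U · c = U^T v for the coefficients: c = (2/3). The projection is proj_W(v) = U c.
Check: (v - proj_W(v)) · u_1 = 0  (should be 0).
Result: proj_W(v) = (0, 2/3, 2/3, -2/3).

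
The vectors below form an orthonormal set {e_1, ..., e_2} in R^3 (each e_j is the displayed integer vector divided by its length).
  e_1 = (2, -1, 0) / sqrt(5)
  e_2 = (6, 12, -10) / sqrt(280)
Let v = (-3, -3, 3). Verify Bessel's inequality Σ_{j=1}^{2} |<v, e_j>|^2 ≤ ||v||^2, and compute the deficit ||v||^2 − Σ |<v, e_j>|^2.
Σ |<v, e_j>|^2 = 27; ||v||^2 = 27; deficit = 0

Write each e_j = u_j / sqrt(<u_j, u_j>) where u_j is the displayed integer vector. Then <v, e_j> = <v, u_j> / sqrt(<u_j, u_j>), so |<v, e_j>|^2 = <v, u_j>^2 / <u_j, u_j>.
Coefficients: <v, e_1> = -3/sqrt(5), <v, e_2> = -84/sqrt(280).
Square and sum: Σ |<v, e_j>|^2 = 27.
Compute ||v||^2 = v·v = 27.
Deficit = 27 − 27 = 0 ≥ 0, confirming Bessel's inequality. (The deficit equals ||v − Σ <v,e_j> e_j||^2, the squared distance from v to span{e_j}.)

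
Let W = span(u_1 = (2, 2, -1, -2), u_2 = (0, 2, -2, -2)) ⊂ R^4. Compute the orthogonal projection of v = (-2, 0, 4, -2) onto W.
proj_W(v) = (-2/7, -5/7, 4/7, 5/7)

Set up U = [u_1 | ... | u_2] ∈ R^(4×2). The projector onto W = col(U) is P = U (U^T U)^(-1) U^T.
Compute U^T U =
  [13, 10]
  [10, 12],
and U^T v = (-4, -4).
Solve U^T U · c = U^T v for the coefficients: c = (-1/7, -3/14). The projection is proj_W(v) = U c.
Check: (v - proj_W(v)) · u_1 = 0  (should be 0).
Check: (v - proj_W(v)) · u_2 = 0  (should be 0).
Result: proj_W(v) = (-2/7, -5/7, 4/7, 5/7).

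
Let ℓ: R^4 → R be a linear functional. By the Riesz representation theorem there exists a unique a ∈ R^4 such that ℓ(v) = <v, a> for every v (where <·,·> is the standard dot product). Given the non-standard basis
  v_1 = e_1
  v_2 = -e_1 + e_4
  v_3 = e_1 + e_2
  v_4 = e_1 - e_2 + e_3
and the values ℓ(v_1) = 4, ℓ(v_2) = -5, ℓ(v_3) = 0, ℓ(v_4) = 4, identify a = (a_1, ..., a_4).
a = (4, -4, -4, -1)

Write a = (a_1, ..., a_4) in the standard basis. For each basis vector v_i, ℓ(v_i) = <v_i, a> is a linear equation in the a_j's. Collect the n equations into a matrix system V a = ℓ, where row i of V is v_i (expressed in the standard basis). Since V is invertible (lower-triangular with 1s on the diagonal, up to permutation), solve by back-substitution:
  V =
[[1, 0, 0, 0],
 [-1, 0, 0, 1],
 [1, 1, 0, 0],
 [1, -1, 1, 0]]
  V a = (4, -5, 0, 4)
Solving gives a = (4, -4, -4, -1).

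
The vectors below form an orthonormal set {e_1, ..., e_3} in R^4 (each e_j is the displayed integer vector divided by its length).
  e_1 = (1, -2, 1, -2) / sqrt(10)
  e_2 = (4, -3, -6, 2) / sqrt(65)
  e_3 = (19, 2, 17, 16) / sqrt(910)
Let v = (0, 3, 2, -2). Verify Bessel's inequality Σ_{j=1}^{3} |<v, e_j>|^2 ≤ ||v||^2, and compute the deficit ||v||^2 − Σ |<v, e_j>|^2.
Σ |<v, e_j>|^2 = 339/35; ||v||^2 = 17; deficit = 256/35

Write each e_j = u_j / sqrt(<u_j, u_j>) where u_j is the displayed integer vector. Then <v, e_j> = <v, u_j> / sqrt(<u_j, u_j>), so |<v, e_j>|^2 = <v, u_j>^2 / <u_j, u_j>.
Coefficients: <v, e_1> = 0/sqrt(10), <v, e_2> = -25/sqrt(65), <v, e_3> = 8/sqrt(910).
Square and sum: Σ |<v, e_j>|^2 = 339/35.
Compute ||v||^2 = v·v = 17.
Deficit = 17 − 339/35 = 256/35 ≥ 0, confirming Bessel's inequality. (The deficit equals ||v − Σ <v,e_j> e_j||^2, the squared distance from v to span{e_j}.)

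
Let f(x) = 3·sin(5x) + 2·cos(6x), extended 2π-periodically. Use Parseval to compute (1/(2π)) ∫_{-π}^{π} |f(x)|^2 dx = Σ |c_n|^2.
Σ |c_n|^2 = 13/2

Expand |f|^2 and use orthogonality of {sin(nx), cos(mx)} on [-π, π]:
  ∫_{-π}^{π} sin(nx)^2 dx = π, ∫ cos(mx)^2 dx = π, and cross terms integrate to 0.
So ∫_{-π}^{π} f(x)^2 dx = 3^2 · π + 2^2 · π = (9 + 4)π.
Divide by 2π: (9 + 4)/2 = 13/2.
By Parseval, this equals Σ |c_n|^2.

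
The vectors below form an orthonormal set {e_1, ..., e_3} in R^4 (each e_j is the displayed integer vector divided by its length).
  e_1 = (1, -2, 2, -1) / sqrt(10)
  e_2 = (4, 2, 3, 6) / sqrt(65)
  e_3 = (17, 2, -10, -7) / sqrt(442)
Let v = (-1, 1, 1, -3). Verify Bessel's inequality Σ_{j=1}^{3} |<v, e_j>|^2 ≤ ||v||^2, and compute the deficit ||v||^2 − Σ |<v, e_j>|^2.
Σ |<v, e_j>|^2 = 83/17; ||v||^2 = 12; deficit = 121/17

Write each e_j = u_j / sqrt(<u_j, u_j>) where u_j is the displayed integer vector. Then <v, e_j> = <v, u_j> / sqrt(<u_j, u_j>), so |<v, e_j>|^2 = <v, u_j>^2 / <u_j, u_j>.
Coefficients: <v, e_1> = 2/sqrt(10), <v, e_2> = -17/sqrt(65), <v, e_3> = -4/sqrt(442).
Square and sum: Σ |<v, e_j>|^2 = 83/17.
Compute ||v||^2 = v·v = 12.
Deficit = 12 − 83/17 = 121/17 ≥ 0, confirming Bessel's inequality. (The deficit equals ||v − Σ <v,e_j> e_j||^2, the squared distance from v to span{e_j}.)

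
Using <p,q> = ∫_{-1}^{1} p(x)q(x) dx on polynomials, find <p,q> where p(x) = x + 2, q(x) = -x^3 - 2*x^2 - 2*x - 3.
<p,q> = -82/5

Expand the product: p(x)·q(x) = -x^4 - 4*x^3 - 6*x^2 - 7*x - 6.
∫_{-1}^{1} of each monomial x^k gives [2/(k+1) if k even, 0 if k odd]. Integrating term-by-term (or equivalently evaluating the antiderivative F(x) = -x^5/5 - x^4 - 2*x^3 - 7*x^2/2 - 6*x at the endpoints):
  F(1) − F(−1) = -127/10 − (37/10) = -82/5.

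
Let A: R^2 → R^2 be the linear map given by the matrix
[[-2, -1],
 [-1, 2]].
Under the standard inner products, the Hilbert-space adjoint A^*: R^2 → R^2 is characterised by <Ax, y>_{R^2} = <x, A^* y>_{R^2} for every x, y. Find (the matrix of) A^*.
A^* = A^T =
[[-2, -1],
 [-1, 2]]

For real matrices with standard dot products, the defining identity <Ax, y> = <x, A^* y> gives (Ax)^T y = x^T (A^*) y, i.e. x^T A^T y = x^T (A^*) y. Since this holds for all x, y, we must have A^* = A^T. Therefore
A^* =
[[-2, -1],
 [-1, 2]].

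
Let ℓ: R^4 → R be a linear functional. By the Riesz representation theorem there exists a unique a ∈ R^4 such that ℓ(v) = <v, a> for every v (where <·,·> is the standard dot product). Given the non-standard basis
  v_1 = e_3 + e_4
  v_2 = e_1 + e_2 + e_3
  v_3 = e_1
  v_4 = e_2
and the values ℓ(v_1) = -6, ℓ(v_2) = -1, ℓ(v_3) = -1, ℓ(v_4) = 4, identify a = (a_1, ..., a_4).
a = (-1, 4, -4, -2)

Write a = (a_1, ..., a_4) in the standard basis. For each basis vector v_i, ℓ(v_i) = <v_i, a> is a linear equation in the a_j's. Collect the n equations into a matrix system V a = ℓ, where row i of V is v_i (expressed in the standard basis). Since V is invertible (lower-triangular with 1s on the diagonal, up to permutation), solve by back-substitution:
  V =
[[0, 0, 1, 1],
 [1, 1, 1, 0],
 [1, 0, 0, 0],
 [0, 1, 0, 0]]
  V a = (-6, -1, -1, 4)
Solving gives a = (-1, 4, -4, -2).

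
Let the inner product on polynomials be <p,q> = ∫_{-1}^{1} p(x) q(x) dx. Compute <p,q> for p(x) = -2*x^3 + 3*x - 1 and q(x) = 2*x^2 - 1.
<p,q> = 2/3

Expand the product: p(x)·q(x) = -4*x^5 + 8*x^3 - 2*x^2 - 3*x + 1.
∫_{-1}^{1} of each monomial x^k gives [2/(k+1) if k even, 0 if k odd]. Integrating term-by-term (or equivalently evaluating the antiderivative F(x) = -2*x^6/3 + 2*x^4 - 2*x^3/3 - 3*x^2/2 + x at the endpoints):
  F(1) − F(−1) = 1/6 − (-1/2) = 2/3.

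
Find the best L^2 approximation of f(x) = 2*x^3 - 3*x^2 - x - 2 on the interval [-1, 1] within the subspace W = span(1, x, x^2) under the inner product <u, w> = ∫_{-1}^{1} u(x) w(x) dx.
g(x) = -3*x^2 + x/5 - 2

The best approximation g ∈ W is the orthogonal projection of f onto W. Writing g = a_0 + a_1 x + a_2 x^2, the coefficients solve the normal equations G · a = b where
  G_{ij} = <φ_i, φ_j> and b_i = <f, φ_i>, with φ_0 = 1, φ_1 = x, φ_2 = x^2.
G =
  [2, 0, 2/3]
  [0, 2/3, 0]
  [2/3, 0, 2/5],
b = (-6, 2/15, -38/15).
Solving gives a_0 = -2, a_1 = 1/5, a_2 = -3, so
  g(x) = -3*x^2 + x/5 - 2.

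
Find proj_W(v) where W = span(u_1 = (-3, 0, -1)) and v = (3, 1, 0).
proj_W(v) = (27/10, 0, 9/10)

Set up U = [u_1 | ... | u_1] ∈ R^(3×1). The projector onto W = col(U) is P = U (U^T U)^(-1) U^T.
Compute U^T U =
  [10],
and U^T v = (-9).
Solve U^T U · c = U^T v for the coefficients: c = (-9/10). The projection is proj_W(v) = U c.
Check: (v - proj_W(v)) · u_1 = 0  (should be 0).
Result: proj_W(v) = (27/10, 0, 9/10).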